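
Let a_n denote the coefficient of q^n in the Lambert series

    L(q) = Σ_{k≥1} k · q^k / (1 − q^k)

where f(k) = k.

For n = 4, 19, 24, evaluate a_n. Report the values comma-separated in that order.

7, 20, 60

d|4:{4,2,1}  Σf=4+2+1=7
q^19  k|19↦f(k): 19:19 1:1  a_19=20
n=24: 24·1 12·2 8·3 6·4 4·6 3·8 2·12 1·24  f→[24+12+8+6+4+3+2+1]=60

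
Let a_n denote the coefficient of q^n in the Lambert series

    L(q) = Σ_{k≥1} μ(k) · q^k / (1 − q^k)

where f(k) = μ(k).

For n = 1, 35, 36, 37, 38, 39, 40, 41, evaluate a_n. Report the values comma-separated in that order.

q^1  k|1↦μ(k): 1:1  a_1=1
[q^35] μ(35)=1,μ(7)=-1,μ(5)=-1,μ(1)=1 ⇒ 0
[q^36] μ(36)=0,μ(18)=0,μ(12)=0,μ(9)=0,μ(6)=1,μ(4)=0,μ(3)=-1,μ(2)=-1,μ(1)=1 ⇒ 0
d|37:{37,1}  Σμ=(-1)+1=0
d|38:{1,2,19,38}  Σμ=1+(-1)+(-1)+1=0
n=39: 1·39 3·13 13·3 39·1  μ→[1+(-1)+(-1)+1]=0
n=40: 1·40 2·20 4·10 5·8 8·5 10·4 20·2 40·1  μ→[1+(-1)+0+(-1)+0+1+0+0]=0
[q^41] μ(1)=1,μ(41)=-1 ⇒ 0

1, 0, 0, 0, 0, 0, 0, 0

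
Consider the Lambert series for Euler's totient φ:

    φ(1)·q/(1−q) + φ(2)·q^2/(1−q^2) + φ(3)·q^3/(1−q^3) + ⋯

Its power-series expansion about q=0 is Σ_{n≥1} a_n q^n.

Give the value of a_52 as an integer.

q^52  k|52↦φ(k): 1:1 2:1 4:2 13:12 26:12 52:24  a_52=52

a_52 = 52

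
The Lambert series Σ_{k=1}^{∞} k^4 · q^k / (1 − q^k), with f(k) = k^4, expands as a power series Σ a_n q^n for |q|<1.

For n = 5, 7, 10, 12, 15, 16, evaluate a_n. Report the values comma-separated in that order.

d|5:{5,1}  Σf=625+1=626
d|7:{1,7}  Σf=1+2401=2402
n=10: 10·1 5·2 2·5 1·10  f→[10000+625+16+1]=10642
d|12:{12,6,4,3,2,1}  Σf=20736+1296+256+81+16+1=22386
[q^15] f(15)=50625,f(5)=625,f(3)=81,f(1)=1 ⇒ 51332
q^16  k|16↦f(k): 1:1 2:16 4:256 8:4096 16:65536  a_16=69905

626, 2402, 10642, 22386, 51332, 69905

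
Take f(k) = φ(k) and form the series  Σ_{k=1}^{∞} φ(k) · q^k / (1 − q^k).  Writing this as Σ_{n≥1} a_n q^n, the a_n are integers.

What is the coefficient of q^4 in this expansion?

n=4: 4·1 2·2 1·4  φ→[2+1+1]=4

a_4 = 4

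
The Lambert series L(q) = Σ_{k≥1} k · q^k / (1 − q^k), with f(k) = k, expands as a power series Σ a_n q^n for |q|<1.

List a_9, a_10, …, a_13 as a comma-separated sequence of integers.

d|9:{1,3,9}  Σf=1+3+9=13
[q^10] f(1)=1,f(2)=2,f(5)=5,f(10)=10 ⇒ 18
n=11: 11·1 1·11  f→[11+1]=12
q^12  k|12↦f(k): 1:1 2:2 3:3 4:4 6:6 12:12  a_12=28
[q^13] f(1)=1,f(13)=13 ⇒ 14

13, 18, 12, 28, 14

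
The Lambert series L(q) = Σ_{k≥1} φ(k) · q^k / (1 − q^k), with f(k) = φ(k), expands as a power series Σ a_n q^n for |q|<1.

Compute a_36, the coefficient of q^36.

d|36:{36,18,12,9,6,4,3,2,1}  Σφ=12+6+4+6+2+2+2+1+1=36

a_36 = 36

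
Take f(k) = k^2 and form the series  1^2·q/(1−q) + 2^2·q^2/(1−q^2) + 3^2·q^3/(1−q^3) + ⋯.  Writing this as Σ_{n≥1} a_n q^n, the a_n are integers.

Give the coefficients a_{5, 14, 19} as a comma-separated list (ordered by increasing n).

26, 250, 362

d|5:{1,5}  Σf=1+25=26
q^14  k|14↦f(k): 1:1 2:4 7:49 14:196  a_14=250
n=19: 1·19 19·1  f→[1+361]=362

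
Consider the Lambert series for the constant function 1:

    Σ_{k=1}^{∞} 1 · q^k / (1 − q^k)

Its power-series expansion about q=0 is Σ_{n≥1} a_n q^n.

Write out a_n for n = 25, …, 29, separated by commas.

3, 4, 4, 6, 2

n=25: 25·1 5·5 1·25  f→[1+1+1]=3
n=26: 26·1 13·2 2·13 1·26  f→[1+1+1+1]=4
d|27:{1,3,9,27}  Σf=1+1+1+1=4
n=28: 28·1 14·2 7·4 4·7 2·14 1·28  f→[1+1+1+1+1+1]=6
[q^29] f(1)=1,f(29)=1 ⇒ 2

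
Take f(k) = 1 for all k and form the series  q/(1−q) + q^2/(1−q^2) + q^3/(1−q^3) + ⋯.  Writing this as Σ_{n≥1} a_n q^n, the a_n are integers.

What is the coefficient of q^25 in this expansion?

a_25 = 3

[q^25] f(25)=1,f(5)=1,f(1)=1 ⇒ 3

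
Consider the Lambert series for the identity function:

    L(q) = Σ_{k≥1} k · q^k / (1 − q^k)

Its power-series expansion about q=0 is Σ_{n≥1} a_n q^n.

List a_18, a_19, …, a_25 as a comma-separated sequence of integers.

39, 20, 42, 32, 36, 24, 60, 31

[q^18] f(1)=1,f(2)=2,f(3)=3,f(6)=6,f(9)=9,f(18)=18 ⇒ 39
q^19  k|19↦f(k): 1:1 19:19  a_19=20
d|20:{20,10,5,4,2,1}  Σf=20+10+5+4+2+1=42
d|21:{1,3,7,21}  Σf=1+3+7+21=32
d|22:{22,11,2,1}  Σf=22+11+2+1=36
d|23:{1,23}  Σf=1+23=24
n=24: 24·1 12·2 8·3 6·4 4·6 3·8 2·12 1·24  f→[24+12+8+6+4+3+2+1]=60
q^25  k|25↦f(k): 1:1 5:5 25:25  a_25=31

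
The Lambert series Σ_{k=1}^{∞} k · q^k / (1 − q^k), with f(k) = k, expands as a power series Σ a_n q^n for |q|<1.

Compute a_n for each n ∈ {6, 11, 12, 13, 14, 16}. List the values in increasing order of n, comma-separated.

12, 12, 28, 14, 24, 31

[q^6] f(1)=1,f(2)=2,f(3)=3,f(6)=6 ⇒ 12
q^11  k|11↦f(k): 1:1 11:11  a_11=12
q^12  k|12↦f(k): 1:1 2:2 3:3 4:4 6:6 12:12  a_12=28
n=13: 1·13 13·1  f→[1+13]=14
[q^14] f(14)=14,f(7)=7,f(2)=2,f(1)=1 ⇒ 24
q^16  k|16↦f(k): 16:16 8:8 4:4 2:2 1:1  a_16=31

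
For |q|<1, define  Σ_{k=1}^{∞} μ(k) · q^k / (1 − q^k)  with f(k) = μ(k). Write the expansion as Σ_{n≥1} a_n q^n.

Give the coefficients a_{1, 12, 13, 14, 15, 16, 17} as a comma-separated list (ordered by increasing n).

1, 0, 0, 0, 0, 0, 0

[q^1] μ(1)=1 ⇒ 1
[q^12] μ(12)=0,μ(6)=1,μ(4)=0,μ(3)=-1,μ(2)=-1,μ(1)=1 ⇒ 0
n=13: 1·13 13·1  μ→[1+(-1)]=0
d|14:{1,2,7,14}  Σμ=1+(-1)+(-1)+1=0
n=15: 15·1 5·3 3·5 1·15  μ→[1+(-1)+(-1)+1]=0
q^16  k|16↦μ(k): 16:0 8:0 4:0 2:-1 1:1  a_16=0
q^17  k|17↦μ(k): 1:1 17:-1  a_17=0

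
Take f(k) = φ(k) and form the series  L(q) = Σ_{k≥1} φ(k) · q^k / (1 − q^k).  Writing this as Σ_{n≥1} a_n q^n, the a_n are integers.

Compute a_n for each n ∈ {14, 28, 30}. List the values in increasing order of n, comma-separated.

d|14:{1,2,7,14}  Σφ=1+1+6+6=14
[q^28] φ(28)=12,φ(14)=6,φ(7)=6,φ(4)=2,φ(2)=1,φ(1)=1 ⇒ 28
n=30: 30·1 15·2 10·3 6·5 5·6 3·10 2·15 1·30  φ→[8+8+4+2+4+2+1+1]=30

14, 28, 30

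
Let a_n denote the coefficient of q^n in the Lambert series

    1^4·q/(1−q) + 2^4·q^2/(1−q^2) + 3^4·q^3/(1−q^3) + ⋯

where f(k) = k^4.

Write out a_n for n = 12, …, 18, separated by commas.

22386, 28562, 40834, 51332, 69905, 83522, 112931

q^12  k|12↦f(k): 1:1 2:16 3:81 4:256 6:1296 12:20736  a_12=22386
n=13: 13·1 1·13  f→[28561+1]=28562
n=14: 1·14 2·7 7·2 14·1  f→[1+16+2401+38416]=40834
[q^15] f(1)=1,f(3)=81,f(5)=625,f(15)=50625 ⇒ 51332
[q^16] f(1)=1,f(2)=16,f(4)=256,f(8)=4096,f(16)=65536 ⇒ 69905
n=17: 1·17 17·1  f→[1+83521]=83522
[q^18] f(1)=1,f(2)=16,f(3)=81,f(6)=1296,f(9)=6561,f(18)=104976 ⇒ 112931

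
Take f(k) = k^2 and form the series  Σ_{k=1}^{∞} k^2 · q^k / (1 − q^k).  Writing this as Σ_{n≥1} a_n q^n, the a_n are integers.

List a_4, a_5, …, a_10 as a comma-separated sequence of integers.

21, 26, 50, 50, 85, 91, 130

n=4: 1·4 2·2 4·1  f→[1+4+16]=21
d|5:{5,1}  Σf=25+1=26
[q^6] f(1)=1,f(2)=4,f(3)=9,f(6)=36 ⇒ 50
d|7:{7,1}  Σf=49+1=50
q^8  k|8↦f(k): 8:64 4:16 2:4 1:1  a_8=85
n=9: 1·9 3·3 9·1  f→[1+9+81]=91
n=10: 1·10 2·5 5·2 10·1  f→[1+4+25+100]=130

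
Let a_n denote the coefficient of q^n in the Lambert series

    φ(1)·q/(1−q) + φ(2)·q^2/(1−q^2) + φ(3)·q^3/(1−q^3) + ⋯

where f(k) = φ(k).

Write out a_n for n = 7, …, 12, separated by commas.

[q^7] φ(1)=1,φ(7)=6 ⇒ 7
[q^8] φ(1)=1,φ(2)=1,φ(4)=2,φ(8)=4 ⇒ 8
d|9:{1,3,9}  Σφ=1+2+6=9
n=10: 10·1 5·2 2·5 1·10  φ→[4+4+1+1]=10
d|11:{1,11}  Σφ=1+10=11
n=12: 12·1 6·2 4·3 3·4 2·6 1·12  φ→[4+2+2+2+1+1]=12

7, 8, 9, 10, 11, 12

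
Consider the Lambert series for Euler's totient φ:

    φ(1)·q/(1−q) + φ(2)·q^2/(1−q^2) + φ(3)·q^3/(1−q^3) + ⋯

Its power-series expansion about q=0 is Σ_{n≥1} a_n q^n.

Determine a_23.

q^23  k|23↦φ(k): 1:1 23:22  a_23=23

a_23 = 23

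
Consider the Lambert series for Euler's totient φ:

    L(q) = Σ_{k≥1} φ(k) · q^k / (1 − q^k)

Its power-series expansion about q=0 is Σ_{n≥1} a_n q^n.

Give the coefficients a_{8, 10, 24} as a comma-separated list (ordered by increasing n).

[q^8] φ(1)=1,φ(2)=1,φ(4)=2,φ(8)=4 ⇒ 8
q^10  k|10↦φ(k): 10:4 5:4 2:1 1:1  a_10=10
n=24: 1·24 2·12 3·8 4·6 6·4 8·3 12·2 24·1  φ→[1+1+2+2+2+4+4+8]=24

8, 10, 24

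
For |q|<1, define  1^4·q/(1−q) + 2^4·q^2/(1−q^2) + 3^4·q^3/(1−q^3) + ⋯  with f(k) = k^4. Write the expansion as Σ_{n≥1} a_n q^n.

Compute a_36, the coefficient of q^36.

a_36 = 1813539

n=36: 36·1 18·2 12·3 9·4 6·6 4·9 3·12 2·18 1·36  f→[1679616+104976+20736+6561+1296+256+81+16+1]=1813539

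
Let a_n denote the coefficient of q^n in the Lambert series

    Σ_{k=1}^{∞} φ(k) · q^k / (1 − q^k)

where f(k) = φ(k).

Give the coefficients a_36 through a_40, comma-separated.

n=36: 1·36 2·18 3·12 4·9 6·6 9·4 12·3 18·2 36·1  φ→[1+1+2+2+2+6+4+6+12]=36
[q^37] φ(37)=36,φ(1)=1 ⇒ 37
d|38:{38,19,2,1}  Σφ=18+18+1+1=38
n=39: 1·39 3·13 13·3 39·1  φ→[1+2+12+24]=39
[q^40] φ(1)=1,φ(2)=1,φ(4)=2,φ(5)=4,φ(8)=4,φ(10)=4,φ(20)=8,φ(40)=16 ⇒ 40

36, 37, 38, 39, 40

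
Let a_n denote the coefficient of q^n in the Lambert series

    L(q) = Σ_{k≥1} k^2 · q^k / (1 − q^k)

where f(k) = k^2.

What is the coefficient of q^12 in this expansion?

q^12  k|12↦f(k): 1:1 2:4 3:9 4:16 6:36 12:144  a_12=210

a_12 = 210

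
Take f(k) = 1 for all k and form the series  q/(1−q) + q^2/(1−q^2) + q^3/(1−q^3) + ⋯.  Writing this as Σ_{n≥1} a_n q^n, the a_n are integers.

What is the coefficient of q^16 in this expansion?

a_16 = 5

q^16  k|16↦f(k): 16:1 8:1 4:1 2:1 1:1  a_16=5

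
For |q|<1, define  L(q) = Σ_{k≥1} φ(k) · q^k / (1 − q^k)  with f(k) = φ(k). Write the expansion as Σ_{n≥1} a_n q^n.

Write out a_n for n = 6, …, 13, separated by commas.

n=6: 6·1 3·2 2·3 1·6  φ→[2+2+1+1]=6
q^7  k|7↦φ(k): 1:1 7:6  a_7=7
q^8  k|8↦φ(k): 8:4 4:2 2:1 1:1  a_8=8
d|9:{1,3,9}  Σφ=1+2+6=9
n=10: 10·1 5·2 2·5 1·10  φ→[4+4+1+1]=10
d|11:{11,1}  Σφ=10+1=11
[q^12] φ(12)=4,φ(6)=2,φ(4)=2,φ(3)=2,φ(2)=1,φ(1)=1 ⇒ 12
d|13:{1,13}  Σφ=1+12=13

6, 7, 8, 9, 10, 11, 12, 13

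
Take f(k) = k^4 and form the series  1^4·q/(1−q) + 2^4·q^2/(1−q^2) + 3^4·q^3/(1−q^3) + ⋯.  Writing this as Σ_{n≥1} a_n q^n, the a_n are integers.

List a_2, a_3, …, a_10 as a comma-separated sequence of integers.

q^2  k|2↦f(k): 1:1 2:16  a_2=17
q^3  k|3↦f(k): 3:81 1:1  a_3=82
d|4:{1,2,4}  Σf=1+16+256=273
q^5  k|5↦f(k): 5:625 1:1  a_5=626
d|6:{6,3,2,1}  Σf=1296+81+16+1=1394
n=7: 7·1 1·7  f→[2401+1]=2402
q^8  k|8↦f(k): 8:4096 4:256 2:16 1:1  a_8=4369
q^9  k|9↦f(k): 9:6561 3:81 1:1  a_9=6643
d|10:{10,5,2,1}  Σf=10000+625+16+1=10642

17, 82, 273, 626, 1394, 2402, 4369, 6643, 10642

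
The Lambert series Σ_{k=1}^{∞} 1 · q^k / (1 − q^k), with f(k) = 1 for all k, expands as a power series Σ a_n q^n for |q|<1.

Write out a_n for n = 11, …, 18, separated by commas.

q^11  k|11↦f(k): 1:1 11:1  a_11=2
d|12:{12,6,4,3,2,1}  Σf=1+1+1+1+1+1=6
d|13:{13,1}  Σf=1+1=2
n=14: 1·14 2·7 7·2 14·1  f→[1+1+1+1]=4
[q^15] f(1)=1,f(3)=1,f(5)=1,f(15)=1 ⇒ 4
d|16:{16,8,4,2,1}  Σf=1+1+1+1+1=5
[q^17] f(1)=1,f(17)=1 ⇒ 2
[q^18] f(1)=1,f(2)=1,f(3)=1,f(6)=1,f(9)=1,f(18)=1 ⇒ 6

2, 6, 2, 4, 4, 5, 2, 6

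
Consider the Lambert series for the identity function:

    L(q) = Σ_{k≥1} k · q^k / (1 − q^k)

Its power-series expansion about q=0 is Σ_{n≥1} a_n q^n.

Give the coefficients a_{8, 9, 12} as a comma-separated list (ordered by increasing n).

n=8: 1·8 2·4 4·2 8·1  f→[1+2+4+8]=15
[q^9] f(1)=1,f(3)=3,f(9)=9 ⇒ 13
q^12  k|12↦f(k): 12:12 6:6 4:4 3:3 2:2 1:1  a_12=28

15, 13, 28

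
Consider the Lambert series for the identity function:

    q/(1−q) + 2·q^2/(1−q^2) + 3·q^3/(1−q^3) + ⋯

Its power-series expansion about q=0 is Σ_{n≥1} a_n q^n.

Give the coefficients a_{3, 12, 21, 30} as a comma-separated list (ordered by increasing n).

[q^3] f(3)=3,f(1)=1 ⇒ 4
[q^12] f(1)=1,f(2)=2,f(3)=3,f(4)=4,f(6)=6,f(12)=12 ⇒ 28
n=21: 21·1 7·3 3·7 1·21  f→[21+7+3+1]=32
n=30: 30·1 15·2 10·3 6·5 5·6 3·10 2·15 1·30  f→[30+15+10+6+5+3+2+1]=72

4, 28, 32, 72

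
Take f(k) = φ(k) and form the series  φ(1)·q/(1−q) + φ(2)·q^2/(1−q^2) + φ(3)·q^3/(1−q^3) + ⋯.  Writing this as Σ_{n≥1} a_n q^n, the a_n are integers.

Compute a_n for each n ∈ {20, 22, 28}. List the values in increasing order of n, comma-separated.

[q^20] φ(20)=8,φ(10)=4,φ(5)=4,φ(4)=2,φ(2)=1,φ(1)=1 ⇒ 20
d|22:{1,2,11,22}  Σφ=1+1+10+10=22
q^28  k|28↦φ(k): 1:1 2:1 4:2 7:6 14:6 28:12  a_28=28

20, 22, 28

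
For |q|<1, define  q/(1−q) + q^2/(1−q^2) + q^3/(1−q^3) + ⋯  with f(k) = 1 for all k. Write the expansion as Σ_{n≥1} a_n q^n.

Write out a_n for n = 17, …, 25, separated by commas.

2, 6, 2, 6, 4, 4, 2, 8, 3

[q^17] f(1)=1,f(17)=1 ⇒ 2
[q^18] f(1)=1,f(2)=1,f(3)=1,f(6)=1,f(9)=1,f(18)=1 ⇒ 6
d|19:{1,19}  Σf=1+1=2
d|20:{1,2,4,5,10,20}  Σf=1+1+1+1+1+1=6
[q^21] f(1)=1,f(3)=1,f(7)=1,f(21)=1 ⇒ 4
q^22  k|22↦f(k): 22:1 11:1 2:1 1:1  a_22=4
d|23:{1,23}  Σf=1+1=2
d|24:{1,2,3,4,6,8,12,24}  Σf=1+1+1+1+1+1+1+1=8
d|25:{1,5,25}  Σf=1+1+1=3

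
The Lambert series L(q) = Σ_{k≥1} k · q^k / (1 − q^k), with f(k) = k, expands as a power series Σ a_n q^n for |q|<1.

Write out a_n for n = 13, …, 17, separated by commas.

d|13:{13,1}  Σf=13+1=14
d|14:{1,2,7,14}  Σf=1+2+7+14=24
q^15  k|15↦f(k): 1:1 3:3 5:5 15:15  a_15=24
d|16:{16,8,4,2,1}  Σf=16+8+4+2+1=31
[q^17] f(1)=1,f(17)=17 ⇒ 18

14, 24, 24, 31, 18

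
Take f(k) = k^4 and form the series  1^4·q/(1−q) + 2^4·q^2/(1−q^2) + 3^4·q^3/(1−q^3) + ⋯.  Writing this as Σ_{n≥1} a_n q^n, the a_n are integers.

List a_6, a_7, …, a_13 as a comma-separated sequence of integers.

1394, 2402, 4369, 6643, 10642, 14642, 22386, 28562

[q^6] f(1)=1,f(2)=16,f(3)=81,f(6)=1296 ⇒ 1394
q^7  k|7↦f(k): 1:1 7:2401  a_7=2402
n=8: 8·1 4·2 2·4 1·8  f→[4096+256+16+1]=4369
[q^9] f(1)=1,f(3)=81,f(9)=6561 ⇒ 6643
q^10  k|10↦f(k): 1:1 2:16 5:625 10:10000  a_10=10642
n=11: 1·11 11·1  f→[1+14641]=14642
n=12: 12·1 6·2 4·3 3·4 2·6 1·12  f→[20736+1296+256+81+16+1]=22386
n=13: 1·13 13·1  f→[1+28561]=28562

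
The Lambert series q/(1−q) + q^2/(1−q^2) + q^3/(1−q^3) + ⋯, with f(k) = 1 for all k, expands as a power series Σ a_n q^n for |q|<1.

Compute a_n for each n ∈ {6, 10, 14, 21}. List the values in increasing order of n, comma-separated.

4, 4, 4, 4

[q^6] f(1)=1,f(2)=1,f(3)=1,f(6)=1 ⇒ 4
d|10:{10,5,2,1}  Σf=1+1+1+1=4
n=14: 1·14 2·7 7·2 14·1  f→[1+1+1+1]=4
d|21:{21,7,3,1}  Σf=1+1+1+1=4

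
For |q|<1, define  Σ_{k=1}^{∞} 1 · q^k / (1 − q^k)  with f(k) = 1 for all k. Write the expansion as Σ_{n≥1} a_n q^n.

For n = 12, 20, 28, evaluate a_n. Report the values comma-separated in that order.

q^12  k|12↦f(k): 12:1 6:1 4:1 3:1 2:1 1:1  a_12=6
n=20: 20·1 10·2 5·4 4·5 2·10 1·20  f→[1+1+1+1+1+1]=6
[q^28] f(28)=1,f(14)=1,f(7)=1,f(4)=1,f(2)=1,f(1)=1 ⇒ 6

6, 6, 6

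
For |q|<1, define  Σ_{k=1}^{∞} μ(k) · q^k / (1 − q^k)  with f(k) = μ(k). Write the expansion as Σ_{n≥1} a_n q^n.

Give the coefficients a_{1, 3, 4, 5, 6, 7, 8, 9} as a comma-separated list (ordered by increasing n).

1, 0, 0, 0, 0, 0, 0, 0

q^1  k|1↦μ(k): 1:1  a_1=1
d|3:{1,3}  Σμ=1+(-1)=0
d|4:{4,2,1}  Σμ=0+(-1)+1=0
q^5  k|5↦μ(k): 1:1 5:-1  a_5=0
[q^6] μ(6)=1,μ(3)=-1,μ(2)=-1,μ(1)=1 ⇒ 0
[q^7] μ(7)=-1,μ(1)=1 ⇒ 0
[q^8] μ(1)=1,μ(2)=-1,μ(4)=0,μ(8)=0 ⇒ 0
[q^9] μ(1)=1,μ(3)=-1,μ(9)=0 ⇒ 0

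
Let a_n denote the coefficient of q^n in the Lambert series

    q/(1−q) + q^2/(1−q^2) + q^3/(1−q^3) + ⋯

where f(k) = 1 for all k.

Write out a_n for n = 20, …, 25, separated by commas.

[q^20] f(20)=1,f(10)=1,f(5)=1,f(4)=1,f(2)=1,f(1)=1 ⇒ 6
q^21  k|21↦f(k): 21:1 7:1 3:1 1:1  a_21=4
d|22:{22,11,2,1}  Σf=1+1+1+1=4
n=23: 23·1 1·23  f→[1+1]=2
d|24:{24,12,8,6,4,3,2,1}  Σf=1+1+1+1+1+1+1+1=8
d|25:{1,5,25}  Σf=1+1+1=3

6, 4, 4, 2, 8, 3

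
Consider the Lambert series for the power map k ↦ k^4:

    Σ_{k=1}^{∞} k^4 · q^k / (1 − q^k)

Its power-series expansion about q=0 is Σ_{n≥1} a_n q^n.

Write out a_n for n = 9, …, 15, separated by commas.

d|9:{1,3,9}  Σf=1+81+6561=6643
[q^10] f(10)=10000,f(5)=625,f(2)=16,f(1)=1 ⇒ 10642
q^11  k|11↦f(k): 11:14641 1:1  a_11=14642
d|12:{12,6,4,3,2,1}  Σf=20736+1296+256+81+16+1=22386
d|13:{1,13}  Σf=1+28561=28562
[q^14] f(14)=38416,f(7)=2401,f(2)=16,f(1)=1 ⇒ 40834
d|15:{15,5,3,1}  Σf=50625+625+81+1=51332

6643, 10642, 14642, 22386, 28562, 40834, 51332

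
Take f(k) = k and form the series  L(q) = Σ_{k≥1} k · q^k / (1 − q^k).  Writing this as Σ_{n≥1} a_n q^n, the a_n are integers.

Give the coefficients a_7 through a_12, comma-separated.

q^7  k|7↦f(k): 7:7 1:1  a_7=8
d|8:{8,4,2,1}  Σf=8+4+2+1=15
d|9:{1,3,9}  Σf=1+3+9=13
q^10  k|10↦f(k): 1:1 2:2 5:5 10:10  a_10=18
q^11  k|11↦f(k): 1:1 11:11  a_11=12
[q^12] f(1)=1,f(2)=2,f(3)=3,f(4)=4,f(6)=6,f(12)=12 ⇒ 28

8, 15, 13, 18, 12, 28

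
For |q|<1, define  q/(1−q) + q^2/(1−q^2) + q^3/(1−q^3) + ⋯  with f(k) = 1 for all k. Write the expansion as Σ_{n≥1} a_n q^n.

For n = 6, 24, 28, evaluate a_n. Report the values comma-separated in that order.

4, 8, 6

n=6: 6·1 3·2 2·3 1·6  f→[1+1+1+1]=4
[q^24] f(24)=1,f(12)=1,f(8)=1,f(6)=1,f(4)=1,f(3)=1,f(2)=1,f(1)=1 ⇒ 8
[q^28] f(28)=1,f(14)=1,f(7)=1,f(4)=1,f(2)=1,f(1)=1 ⇒ 6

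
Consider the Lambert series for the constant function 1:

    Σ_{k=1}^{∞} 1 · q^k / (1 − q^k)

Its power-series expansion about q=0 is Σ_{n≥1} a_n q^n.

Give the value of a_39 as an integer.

a_39 = 4

q^39  k|39↦f(k): 39:1 13:1 3:1 1:1  a_39=4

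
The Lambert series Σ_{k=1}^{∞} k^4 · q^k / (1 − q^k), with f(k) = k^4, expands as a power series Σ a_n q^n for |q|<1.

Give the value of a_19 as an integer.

a_19 = 130322

n=19: 1·19 19·1  f→[1+130321]=130322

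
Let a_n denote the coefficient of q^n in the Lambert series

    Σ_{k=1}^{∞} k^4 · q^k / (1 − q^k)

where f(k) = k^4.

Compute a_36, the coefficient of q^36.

d|36:{1,2,3,4,6,9,12,18,36}  Σf=1+16+81+256+1296+6561+20736+104976+1679616=1813539

a_36 = 1813539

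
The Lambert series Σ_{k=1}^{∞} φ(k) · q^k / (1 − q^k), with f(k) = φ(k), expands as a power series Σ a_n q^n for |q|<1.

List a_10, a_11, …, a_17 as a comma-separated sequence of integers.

d|10:{1,2,5,10}  Σφ=1+1+4+4=10
d|11:{1,11}  Σφ=1+10=11
d|12:{12,6,4,3,2,1}  Σφ=4+2+2+2+1+1=12
d|13:{1,13}  Σφ=1+12=13
q^14  k|14↦φ(k): 14:6 7:6 2:1 1:1  a_14=14
n=15: 1·15 3·5 5·3 15·1  φ→[1+2+4+8]=15
n=16: 1·16 2·8 4·4 8·2 16·1  φ→[1+1+2+4+8]=16
q^17  k|17↦φ(k): 1:1 17:16  a_17=17

10, 11, 12, 13, 14, 15, 16, 17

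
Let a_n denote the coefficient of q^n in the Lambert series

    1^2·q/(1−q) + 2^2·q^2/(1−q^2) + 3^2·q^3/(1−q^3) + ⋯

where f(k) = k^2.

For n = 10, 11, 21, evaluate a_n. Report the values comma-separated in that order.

[q^10] f(1)=1,f(2)=4,f(5)=25,f(10)=100 ⇒ 130
n=11: 11·1 1·11  f→[121+1]=122
q^21  k|21↦f(k): 21:441 7:49 3:9 1:1  a_21=500

130, 122, 500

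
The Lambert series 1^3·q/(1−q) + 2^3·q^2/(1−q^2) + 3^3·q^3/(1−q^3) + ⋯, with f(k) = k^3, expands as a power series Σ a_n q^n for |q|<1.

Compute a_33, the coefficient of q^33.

q^33  k|33↦f(k): 33:35937 11:1331 3:27 1:1  a_33=37296

a_33 = 37296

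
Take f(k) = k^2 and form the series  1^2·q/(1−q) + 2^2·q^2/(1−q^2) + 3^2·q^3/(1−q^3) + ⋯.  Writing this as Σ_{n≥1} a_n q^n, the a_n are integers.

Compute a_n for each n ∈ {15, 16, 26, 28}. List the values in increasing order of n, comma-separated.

[q^15] f(1)=1,f(3)=9,f(5)=25,f(15)=225 ⇒ 260
n=16: 1·16 2·8 4·4 8·2 16·1  f→[1+4+16+64+256]=341
d|26:{1,2,13,26}  Σf=1+4+169+676=850
[q^28] f(1)=1,f(2)=4,f(4)=16,f(7)=49,f(14)=196,f(28)=784 ⇒ 1050

260, 341, 850, 1050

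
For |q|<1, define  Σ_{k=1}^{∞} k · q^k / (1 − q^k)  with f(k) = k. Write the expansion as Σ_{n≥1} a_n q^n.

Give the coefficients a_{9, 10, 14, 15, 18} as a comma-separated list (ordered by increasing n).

n=9: 9·1 3·3 1·9  f→[9+3+1]=13
d|10:{1,2,5,10}  Σf=1+2+5+10=18
q^14  k|14↦f(k): 1:1 2:2 7:7 14:14  a_14=24
q^15  k|15↦f(k): 1:1 3:3 5:5 15:15  a_15=24
[q^18] f(1)=1,f(2)=2,f(3)=3,f(6)=6,f(9)=9,f(18)=18 ⇒ 39

13, 18, 24, 24, 39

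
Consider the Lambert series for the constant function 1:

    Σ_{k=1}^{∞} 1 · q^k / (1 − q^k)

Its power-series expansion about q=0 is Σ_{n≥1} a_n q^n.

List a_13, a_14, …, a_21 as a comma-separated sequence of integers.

n=13: 1·13 13·1  f→[1+1]=2
[q^14] f(1)=1,f(2)=1,f(7)=1,f(14)=1 ⇒ 4
d|15:{15,5,3,1}  Σf=1+1+1+1=4
d|16:{1,2,4,8,16}  Σf=1+1+1+1+1=5
q^17  k|17↦f(k): 1:1 17:1  a_17=2
d|18:{1,2,3,6,9,18}  Σf=1+1+1+1+1+1=6
n=19: 19·1 1·19  f→[1+1]=2
q^20  k|20↦f(k): 20:1 10:1 5:1 4:1 2:1 1:1  a_20=6
n=21: 1·21 3·7 7·3 21·1  f→[1+1+1+1]=4

2, 4, 4, 5, 2, 6, 2, 6, 4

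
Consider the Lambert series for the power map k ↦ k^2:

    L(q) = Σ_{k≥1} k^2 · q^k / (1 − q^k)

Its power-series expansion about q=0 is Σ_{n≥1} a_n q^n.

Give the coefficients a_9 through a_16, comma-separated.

q^9  k|9↦f(k): 1:1 3:9 9:81  a_9=91
q^10  k|10↦f(k): 10:100 5:25 2:4 1:1  a_10=130
[q^11] f(11)=121,f(1)=1 ⇒ 122
[q^12] f(12)=144,f(6)=36,f(4)=16,f(3)=9,f(2)=4,f(1)=1 ⇒ 210
[q^13] f(13)=169,f(1)=1 ⇒ 170
n=14: 14·1 7·2 2·7 1·14  f→[196+49+4+1]=250
d|15:{15,5,3,1}  Σf=225+25+9+1=260
q^16  k|16↦f(k): 16:256 8:64 4:16 2:4 1:1  a_16=341

91, 130, 122, 210, 170, 250, 260, 341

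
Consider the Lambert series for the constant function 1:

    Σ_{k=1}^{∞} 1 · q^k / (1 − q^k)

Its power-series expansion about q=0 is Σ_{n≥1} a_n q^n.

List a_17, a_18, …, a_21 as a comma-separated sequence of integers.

[q^17] f(17)=1,f(1)=1 ⇒ 2
q^18  k|18↦f(k): 18:1 9:1 6:1 3:1 2:1 1:1  a_18=6
q^19  k|19↦f(k): 1:1 19:1  a_19=2
d|20:{20,10,5,4,2,1}  Σf=1+1+1+1+1+1=6
q^21  k|21↦f(k): 21:1 7:1 3:1 1:1  a_21=4

2, 6, 2, 6, 4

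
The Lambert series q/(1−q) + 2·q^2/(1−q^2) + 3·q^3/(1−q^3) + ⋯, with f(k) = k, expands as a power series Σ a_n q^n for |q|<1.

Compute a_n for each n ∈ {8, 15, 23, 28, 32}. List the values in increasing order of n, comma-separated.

n=8: 1·8 2·4 4·2 8·1  f→[1+2+4+8]=15
n=15: 1·15 3·5 5·3 15·1  f→[1+3+5+15]=24
[q^23] f(23)=23,f(1)=1 ⇒ 24
n=28: 28·1 14·2 7·4 4·7 2·14 1·28  f→[28+14+7+4+2+1]=56
n=32: 1·32 2·16 4·8 8·4 16·2 32·1  f→[1+2+4+8+16+32]=63

15, 24, 24, 56, 63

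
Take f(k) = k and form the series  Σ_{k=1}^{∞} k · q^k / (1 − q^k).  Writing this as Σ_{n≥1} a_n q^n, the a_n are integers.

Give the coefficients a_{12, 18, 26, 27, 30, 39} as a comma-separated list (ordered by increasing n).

28, 39, 42, 40, 72, 56

[q^12] f(1)=1,f(2)=2,f(3)=3,f(4)=4,f(6)=6,f(12)=12 ⇒ 28
d|18:{18,9,6,3,2,1}  Σf=18+9+6+3+2+1=39
[q^26] f(1)=1,f(2)=2,f(13)=13,f(26)=26 ⇒ 42
n=27: 27·1 9·3 3·9 1·27  f→[27+9+3+1]=40
d|30:{30,15,10,6,5,3,2,1}  Σf=30+15+10+6+5+3+2+1=72
d|39:{1,3,13,39}  Σf=1+3+13+39=56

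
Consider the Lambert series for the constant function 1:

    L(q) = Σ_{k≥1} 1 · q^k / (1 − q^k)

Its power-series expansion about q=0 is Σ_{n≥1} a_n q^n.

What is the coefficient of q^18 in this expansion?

a_18 = 6

d|18:{18,9,6,3,2,1}  Σf=1+1+1+1+1+1=6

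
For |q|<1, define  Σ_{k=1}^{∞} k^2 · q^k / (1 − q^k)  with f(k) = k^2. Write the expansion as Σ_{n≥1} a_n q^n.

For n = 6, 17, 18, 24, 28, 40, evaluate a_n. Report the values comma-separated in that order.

50, 290, 455, 850, 1050, 2210

d|6:{6,3,2,1}  Σf=36+9+4+1=50
q^17  k|17↦f(k): 17:289 1:1  a_17=290
q^18  k|18↦f(k): 1:1 2:4 3:9 6:36 9:81 18:324  a_18=455
d|24:{24,12,8,6,4,3,2,1}  Σf=576+144+64+36+16+9+4+1=850
n=28: 1·28 2·14 4·7 7·4 14·2 28·1  f→[1+4+16+49+196+784]=1050
q^40  k|40↦f(k): 1:1 2:4 4:16 5:25 8:64 10:100 20:400 40:1600  a_40=2210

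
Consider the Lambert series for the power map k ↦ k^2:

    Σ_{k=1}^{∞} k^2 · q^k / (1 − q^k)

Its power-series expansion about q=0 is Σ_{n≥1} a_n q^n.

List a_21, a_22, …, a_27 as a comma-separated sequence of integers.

500, 610, 530, 850, 651, 850, 820

d|21:{1,3,7,21}  Σf=1+9+49+441=500
n=22: 22·1 11·2 2·11 1·22  f→[484+121+4+1]=610
d|23:{23,1}  Σf=529+1=530
[q^24] f(24)=576,f(12)=144,f(8)=64,f(6)=36,f(4)=16,f(3)=9,f(2)=4,f(1)=1 ⇒ 850
n=25: 25·1 5·5 1·25  f→[625+25+1]=651
d|26:{26,13,2,1}  Σf=676+169+4+1=850
q^27  k|27↦f(k): 27:729 9:81 3:9 1:1  a_27=820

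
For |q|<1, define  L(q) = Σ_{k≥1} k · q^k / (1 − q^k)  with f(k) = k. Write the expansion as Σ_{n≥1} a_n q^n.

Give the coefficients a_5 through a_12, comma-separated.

6, 12, 8, 15, 13, 18, 12, 28

d|5:{5,1}  Σf=5+1=6
q^6  k|6↦f(k): 1:1 2:2 3:3 6:6  a_6=12
q^7  k|7↦f(k): 7:7 1:1  a_7=8
n=8: 8·1 4·2 2·4 1·8  f→[8+4+2+1]=15
[q^9] f(9)=9,f(3)=3,f(1)=1 ⇒ 13
d|10:{1,2,5,10}  Σf=1+2+5+10=18
n=11: 1·11 11·1  f→[1+11]=12
[q^12] f(12)=12,f(6)=6,f(4)=4,f(3)=3,f(2)=2,f(1)=1 ⇒ 28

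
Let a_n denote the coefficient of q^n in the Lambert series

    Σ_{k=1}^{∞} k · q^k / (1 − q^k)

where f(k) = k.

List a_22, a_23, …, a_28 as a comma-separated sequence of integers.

[q^22] f(22)=22,f(11)=11,f(2)=2,f(1)=1 ⇒ 36
q^23  k|23↦f(k): 1:1 23:23  a_23=24
d|24:{24,12,8,6,4,3,2,1}  Σf=24+12+8+6+4+3+2+1=60
[q^25] f(25)=25,f(5)=5,f(1)=1 ⇒ 31
d|26:{26,13,2,1}  Σf=26+13+2+1=42
n=27: 27·1 9·3 3·9 1·27  f→[27+9+3+1]=40
[q^28] f(1)=1,f(2)=2,f(4)=4,f(7)=7,f(14)=14,f(28)=28 ⇒ 56

36, 24, 60, 31, 42, 40, 56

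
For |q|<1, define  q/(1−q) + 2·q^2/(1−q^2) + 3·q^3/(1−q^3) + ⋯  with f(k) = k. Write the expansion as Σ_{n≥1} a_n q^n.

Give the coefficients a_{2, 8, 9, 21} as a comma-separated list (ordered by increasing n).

3, 15, 13, 32

[q^2] f(2)=2,f(1)=1 ⇒ 3
q^8  k|8↦f(k): 1:1 2:2 4:4 8:8  a_8=15
q^9  k|9↦f(k): 1:1 3:3 9:9  a_9=13
n=21: 1·21 3·7 7·3 21·1  f→[1+3+7+21]=32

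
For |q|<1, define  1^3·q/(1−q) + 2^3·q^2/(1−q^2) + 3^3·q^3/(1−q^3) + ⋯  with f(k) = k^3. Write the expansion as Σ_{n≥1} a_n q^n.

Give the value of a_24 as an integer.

a_24 = 16380

d|24:{24,12,8,6,4,3,2,1}  Σf=13824+1728+512+216+64+27+8+1=16380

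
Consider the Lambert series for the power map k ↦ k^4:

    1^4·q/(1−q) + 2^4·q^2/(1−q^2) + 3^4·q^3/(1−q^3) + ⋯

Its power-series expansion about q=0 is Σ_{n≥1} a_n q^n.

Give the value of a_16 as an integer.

a_16 = 69905

n=16: 1·16 2·8 4·4 8·2 16·1  f→[1+16+256+4096+65536]=69905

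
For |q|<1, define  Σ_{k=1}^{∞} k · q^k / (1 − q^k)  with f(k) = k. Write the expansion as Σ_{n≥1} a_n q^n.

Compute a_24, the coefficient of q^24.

a_24 = 60

q^24  k|24↦f(k): 24:24 12:12 8:8 6:6 4:4 3:3 2:2 1:1  a_24=60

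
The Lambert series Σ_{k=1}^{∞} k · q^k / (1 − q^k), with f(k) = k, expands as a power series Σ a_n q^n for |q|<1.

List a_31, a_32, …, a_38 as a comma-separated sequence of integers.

[q^31] f(1)=1,f(31)=31 ⇒ 32
q^32  k|32↦f(k): 1:1 2:2 4:4 8:8 16:16 32:32  a_32=63
d|33:{1,3,11,33}  Σf=1+3+11+33=48
n=34: 1·34 2·17 17·2 34·1  f→[1+2+17+34]=54
n=35: 1·35 5·7 7·5 35·1  f→[1+5+7+35]=48
q^36  k|36↦f(k): 36:36 18:18 12:12 9:9 6:6 4:4 3:3 2:2 1:1  a_36=91
d|37:{37,1}  Σf=37+1=38
q^38  k|38↦f(k): 38:38 19:19 2:2 1:1  a_38=60

32, 63, 48, 54, 48, 91, 38, 60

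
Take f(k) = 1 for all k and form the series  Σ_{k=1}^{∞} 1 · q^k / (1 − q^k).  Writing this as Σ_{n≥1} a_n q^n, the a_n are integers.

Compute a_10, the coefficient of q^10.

n=10: 1·10 2·5 5·2 10·1  f→[1+1+1+1]=4

a_10 = 4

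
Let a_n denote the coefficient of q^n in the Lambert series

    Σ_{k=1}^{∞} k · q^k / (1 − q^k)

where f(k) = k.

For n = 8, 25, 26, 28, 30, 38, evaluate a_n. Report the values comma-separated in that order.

15, 31, 42, 56, 72, 60

[q^8] f(1)=1,f(2)=2,f(4)=4,f(8)=8 ⇒ 15
n=25: 1·25 5·5 25·1  f→[1+5+25]=31
d|26:{26,13,2,1}  Σf=26+13+2+1=42
n=28: 1·28 2·14 4·7 7·4 14·2 28·1  f→[1+2+4+7+14+28]=56
[q^30] f(30)=30,f(15)=15,f(10)=10,f(6)=6,f(5)=5,f(3)=3,f(2)=2,f(1)=1 ⇒ 72
d|38:{38,19,2,1}  Σf=38+19+2+1=60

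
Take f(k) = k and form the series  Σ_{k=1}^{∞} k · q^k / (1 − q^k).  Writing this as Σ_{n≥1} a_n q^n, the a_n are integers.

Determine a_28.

a_28 = 56

q^28  k|28↦f(k): 28:28 14:14 7:7 4:4 2:2 1:1  a_28=56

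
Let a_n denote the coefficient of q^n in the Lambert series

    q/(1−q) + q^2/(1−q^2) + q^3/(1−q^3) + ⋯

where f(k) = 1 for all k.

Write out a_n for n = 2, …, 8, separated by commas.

2, 2, 3, 2, 4, 2, 4

n=2: 1·2 2·1  f→[1+1]=2
d|3:{1,3}  Σf=1+1=2
d|4:{1,2,4}  Σf=1+1+1=3
q^5  k|5↦f(k): 5:1 1:1  a_5=2
n=6: 1·6 2·3 3·2 6·1  f→[1+1+1+1]=4
q^7  k|7↦f(k): 7:1 1:1  a_7=2
d|8:{1,2,4,8}  Σf=1+1+1+1=4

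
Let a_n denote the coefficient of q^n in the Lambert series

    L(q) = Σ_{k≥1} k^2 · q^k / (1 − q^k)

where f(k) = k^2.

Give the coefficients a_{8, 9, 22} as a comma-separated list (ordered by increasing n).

d|8:{1,2,4,8}  Σf=1+4+16+64=85
q^9  k|9↦f(k): 9:81 3:9 1:1  a_9=91
q^22  k|22↦f(k): 22:484 11:121 2:4 1:1  a_22=610

85, 91, 610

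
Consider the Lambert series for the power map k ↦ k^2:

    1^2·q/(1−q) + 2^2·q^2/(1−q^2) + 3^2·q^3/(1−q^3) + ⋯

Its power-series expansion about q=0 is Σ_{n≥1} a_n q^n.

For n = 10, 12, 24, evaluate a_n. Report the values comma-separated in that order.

[q^10] f(1)=1,f(2)=4,f(5)=25,f(10)=100 ⇒ 130
d|12:{12,6,4,3,2,1}  Σf=144+36+16+9+4+1=210
q^24  k|24↦f(k): 24:576 12:144 8:64 6:36 4:16 3:9 2:4 1:1  a_24=850

130, 210, 850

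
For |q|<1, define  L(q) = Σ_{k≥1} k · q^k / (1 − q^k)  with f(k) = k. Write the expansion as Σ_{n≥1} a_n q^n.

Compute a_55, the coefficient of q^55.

a_55 = 72

q^55  k|55↦f(k): 55:55 11:11 5:5 1:1  a_55=72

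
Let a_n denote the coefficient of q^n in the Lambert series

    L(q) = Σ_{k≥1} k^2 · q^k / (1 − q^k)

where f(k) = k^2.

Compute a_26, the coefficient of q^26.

d|26:{26,13,2,1}  Σf=676+169+4+1=850

a_26 = 850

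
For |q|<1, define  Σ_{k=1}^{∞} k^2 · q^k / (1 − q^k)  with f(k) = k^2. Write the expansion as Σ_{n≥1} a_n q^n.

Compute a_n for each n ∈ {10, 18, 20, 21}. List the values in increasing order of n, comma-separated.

130, 455, 546, 500

n=10: 10·1 5·2 2·5 1·10  f→[100+25+4+1]=130
q^18  k|18↦f(k): 1:1 2:4 3:9 6:36 9:81 18:324  a_18=455
n=20: 1·20 2·10 4·5 5·4 10·2 20·1  f→[1+4+16+25+100+400]=546
[q^21] f(1)=1,f(3)=9,f(7)=49,f(21)=441 ⇒ 500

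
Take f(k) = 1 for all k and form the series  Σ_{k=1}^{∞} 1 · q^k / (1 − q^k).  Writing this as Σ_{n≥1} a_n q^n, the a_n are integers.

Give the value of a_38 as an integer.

a_38 = 4

d|38:{38,19,2,1}  Σf=1+1+1+1=4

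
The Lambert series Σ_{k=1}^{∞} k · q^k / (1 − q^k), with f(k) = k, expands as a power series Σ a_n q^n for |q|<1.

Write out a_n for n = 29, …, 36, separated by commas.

30, 72, 32, 63, 48, 54, 48, 91

q^29  k|29↦f(k): 29:29 1:1  a_29=30
q^30  k|30↦f(k): 1:1 2:2 3:3 5:5 6:6 10:10 15:15 30:30  a_30=72
d|31:{1,31}  Σf=1+31=32
d|32:{32,16,8,4,2,1}  Σf=32+16+8+4+2+1=63
n=33: 33·1 11·3 3·11 1·33  f→[33+11+3+1]=48
[q^34] f(1)=1,f(2)=2,f(17)=17,f(34)=34 ⇒ 54
n=35: 35·1 7·5 5·7 1·35  f→[35+7+5+1]=48
d|36:{36,18,12,9,6,4,3,2,1}  Σf=36+18+12+9+6+4+3+2+1=91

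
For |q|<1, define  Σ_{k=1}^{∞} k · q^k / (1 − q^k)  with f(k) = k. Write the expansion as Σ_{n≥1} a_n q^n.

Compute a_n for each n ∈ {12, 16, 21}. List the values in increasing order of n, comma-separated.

28, 31, 32

[q^12] f(1)=1,f(2)=2,f(3)=3,f(4)=4,f(6)=6,f(12)=12 ⇒ 28
q^16  k|16↦f(k): 16:16 8:8 4:4 2:2 1:1  a_16=31
n=21: 1·21 3·7 7·3 21·1  f→[1+3+7+21]=32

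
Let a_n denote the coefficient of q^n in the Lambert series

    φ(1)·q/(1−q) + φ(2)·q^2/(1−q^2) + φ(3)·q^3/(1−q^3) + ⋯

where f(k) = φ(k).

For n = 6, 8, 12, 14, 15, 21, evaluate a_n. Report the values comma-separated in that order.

d|6:{1,2,3,6}  Σφ=1+1+2+2=6
q^8  k|8↦φ(k): 8:4 4:2 2:1 1:1  a_8=8
n=12: 1·12 2·6 3·4 4·3 6·2 12·1  φ→[1+1+2+2+2+4]=12
[q^14] φ(14)=6,φ(7)=6,φ(2)=1,φ(1)=1 ⇒ 14
[q^15] φ(1)=1,φ(3)=2,φ(5)=4,φ(15)=8 ⇒ 15
[q^21] φ(21)=12,φ(7)=6,φ(3)=2,φ(1)=1 ⇒ 21

6, 8, 12, 14, 15, 21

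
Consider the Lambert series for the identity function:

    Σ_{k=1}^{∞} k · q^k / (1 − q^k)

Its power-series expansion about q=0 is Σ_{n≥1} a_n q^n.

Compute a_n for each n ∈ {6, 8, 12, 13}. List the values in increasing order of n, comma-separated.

12, 15, 28, 14

[q^6] f(1)=1,f(2)=2,f(3)=3,f(6)=6 ⇒ 12
d|8:{8,4,2,1}  Σf=8+4+2+1=15
q^12  k|12↦f(k): 1:1 2:2 3:3 4:4 6:6 12:12  a_12=28
q^13  k|13↦f(k): 13:13 1:1  a_13=14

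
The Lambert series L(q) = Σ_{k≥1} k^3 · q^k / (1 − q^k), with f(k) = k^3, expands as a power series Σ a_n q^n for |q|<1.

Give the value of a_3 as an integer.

[q^3] f(1)=1,f(3)=27 ⇒ 28

a_3 = 28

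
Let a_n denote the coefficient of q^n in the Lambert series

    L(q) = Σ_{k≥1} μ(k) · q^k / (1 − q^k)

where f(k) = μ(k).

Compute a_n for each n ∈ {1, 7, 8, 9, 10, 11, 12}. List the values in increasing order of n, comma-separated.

d|1:{1}  Σμ=1=1
[q^7] μ(1)=1,μ(7)=-1 ⇒ 0
d|8:{8,4,2,1}  Σμ=0+0+(-1)+1=0
n=9: 9·1 3·3 1·9  μ→[0+(-1)+1]=0
q^10  k|10↦μ(k): 1:1 2:-1 5:-1 10:1  a_10=0
q^11  k|11↦μ(k): 1:1 11:-1  a_11=0
q^12  k|12↦μ(k): 1:1 2:-1 3:-1 4:0 6:1 12:0  a_12=0

1, 0, 0, 0, 0, 0, 0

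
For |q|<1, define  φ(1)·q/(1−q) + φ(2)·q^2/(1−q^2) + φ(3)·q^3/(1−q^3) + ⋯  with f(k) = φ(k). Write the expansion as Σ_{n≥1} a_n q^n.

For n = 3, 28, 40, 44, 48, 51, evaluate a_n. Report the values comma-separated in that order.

d|3:{1,3}  Σφ=1+2=3
[q^28] φ(28)=12,φ(14)=6,φ(7)=6,φ(4)=2,φ(2)=1,φ(1)=1 ⇒ 28
[q^40] φ(40)=16,φ(20)=8,φ(10)=4,φ(8)=4,φ(5)=4,φ(4)=2,φ(2)=1,φ(1)=1 ⇒ 40
q^44  k|44↦φ(k): 44:20 22:10 11:10 4:2 2:1 1:1  a_44=44
d|48:{48,24,16,12,8,6,4,3,2,1}  Σφ=16+8+8+4+4+2+2+2+1+1=48
d|51:{51,17,3,1}  Σφ=32+16+2+1=51

3, 28, 40, 44, 48, 51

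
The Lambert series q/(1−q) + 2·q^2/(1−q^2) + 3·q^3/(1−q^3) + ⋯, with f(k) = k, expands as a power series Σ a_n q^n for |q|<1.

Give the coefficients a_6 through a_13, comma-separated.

12, 8, 15, 13, 18, 12, 28, 14

q^6  k|6↦f(k): 1:1 2:2 3:3 6:6  a_6=12
n=7: 7·1 1·7  f→[7+1]=8
d|8:{8,4,2,1}  Σf=8+4+2+1=15
n=9: 1·9 3·3 9·1  f→[1+3+9]=13
q^10  k|10↦f(k): 10:10 5:5 2:2 1:1  a_10=18
n=11: 1·11 11·1  f→[1+11]=12
[q^12] f(12)=12,f(6)=6,f(4)=4,f(3)=3,f(2)=2,f(1)=1 ⇒ 28
q^13  k|13↦f(k): 1:1 13:13  a_13=14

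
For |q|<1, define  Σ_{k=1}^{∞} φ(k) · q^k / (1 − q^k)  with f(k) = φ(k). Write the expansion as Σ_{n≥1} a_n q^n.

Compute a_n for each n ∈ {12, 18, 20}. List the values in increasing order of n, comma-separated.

d|12:{12,6,4,3,2,1}  Σφ=4+2+2+2+1+1=12
[q^18] φ(1)=1,φ(2)=1,φ(3)=2,φ(6)=2,φ(9)=6,φ(18)=6 ⇒ 18
d|20:{20,10,5,4,2,1}  Σφ=8+4+4+2+1+1=20

12, 18, 20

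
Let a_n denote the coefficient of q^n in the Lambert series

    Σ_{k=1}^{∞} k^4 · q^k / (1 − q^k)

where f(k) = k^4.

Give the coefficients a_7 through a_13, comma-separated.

q^7  k|7↦f(k): 1:1 7:2401  a_7=2402
d|8:{8,4,2,1}  Σf=4096+256+16+1=4369
n=9: 1·9 3·3 9·1  f→[1+81+6561]=6643
q^10  k|10↦f(k): 1:1 2:16 5:625 10:10000  a_10=10642
d|11:{11,1}  Σf=14641+1=14642
[q^12] f(12)=20736,f(6)=1296,f(4)=256,f(3)=81,f(2)=16,f(1)=1 ⇒ 22386
n=13: 13·1 1·13  f→[28561+1]=28562

2402, 4369, 6643, 10642, 14642, 22386, 28562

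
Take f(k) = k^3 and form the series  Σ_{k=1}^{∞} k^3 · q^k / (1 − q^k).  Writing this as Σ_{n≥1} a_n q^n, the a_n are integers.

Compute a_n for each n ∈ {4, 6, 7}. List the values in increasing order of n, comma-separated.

73, 252, 344

n=4: 4·1 2·2 1·4  f→[64+8+1]=73
n=6: 6·1 3·2 2·3 1·6  f→[216+27+8+1]=252
n=7: 7·1 1·7  f→[343+1]=344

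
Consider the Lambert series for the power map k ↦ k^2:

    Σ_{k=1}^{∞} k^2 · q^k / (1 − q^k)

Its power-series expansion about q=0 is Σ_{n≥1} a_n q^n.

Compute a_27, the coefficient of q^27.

a_27 = 820

d|27:{1,3,9,27}  Σf=1+9+81+729=820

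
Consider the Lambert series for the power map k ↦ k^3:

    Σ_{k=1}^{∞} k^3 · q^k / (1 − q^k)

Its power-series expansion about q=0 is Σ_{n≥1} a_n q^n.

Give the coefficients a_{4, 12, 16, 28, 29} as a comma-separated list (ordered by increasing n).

d|4:{1,2,4}  Σf=1+8+64=73
d|12:{1,2,3,4,6,12}  Σf=1+8+27+64+216+1728=2044
d|16:{16,8,4,2,1}  Σf=4096+512+64+8+1=4681
q^28  k|28↦f(k): 28:21952 14:2744 7:343 4:64 2:8 1:1  a_28=25112
d|29:{29,1}  Σf=24389+1=24390

73, 2044, 4681, 25112, 24390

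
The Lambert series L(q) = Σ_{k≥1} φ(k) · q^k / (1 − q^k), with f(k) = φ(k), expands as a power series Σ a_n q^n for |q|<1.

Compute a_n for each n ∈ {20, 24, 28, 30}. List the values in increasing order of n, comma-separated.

q^20  k|20↦φ(k): 1:1 2:1 4:2 5:4 10:4 20:8  a_20=20
d|24:{1,2,3,4,6,8,12,24}  Σφ=1+1+2+2+2+4+4+8=24
n=28: 28·1 14·2 7·4 4·7 2·14 1·28  φ→[12+6+6+2+1+1]=28
q^30  k|30↦φ(k): 1:1 2:1 3:2 5:4 6:2 10:4 15:8 30:8  a_30=30

20, 24, 28, 30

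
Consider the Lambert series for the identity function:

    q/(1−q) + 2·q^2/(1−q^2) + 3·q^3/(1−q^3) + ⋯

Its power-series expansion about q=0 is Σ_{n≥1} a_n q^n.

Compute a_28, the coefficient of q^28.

a_28 = 56

n=28: 28·1 14·2 7·4 4·7 2·14 1·28  f→[28+14+7+4+2+1]=56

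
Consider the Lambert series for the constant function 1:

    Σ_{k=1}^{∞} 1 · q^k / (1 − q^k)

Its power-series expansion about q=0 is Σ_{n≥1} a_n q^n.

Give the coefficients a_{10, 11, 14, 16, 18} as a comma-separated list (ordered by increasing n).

q^10  k|10↦f(k): 1:1 2:1 5:1 10:1  a_10=4
d|11:{1,11}  Σf=1+1=2
d|14:{14,7,2,1}  Σf=1+1+1+1=4
n=16: 1·16 2·8 4·4 8·2 16·1  f→[1+1+1+1+1]=5
d|18:{18,9,6,3,2,1}  Σf=1+1+1+1+1+1=6

4, 2, 4, 5, 6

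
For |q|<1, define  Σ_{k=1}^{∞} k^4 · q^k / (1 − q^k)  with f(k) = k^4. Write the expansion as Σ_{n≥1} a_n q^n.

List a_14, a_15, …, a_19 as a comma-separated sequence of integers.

40834, 51332, 69905, 83522, 112931, 130322

d|14:{14,7,2,1}  Σf=38416+2401+16+1=40834
[q^15] f(15)=50625,f(5)=625,f(3)=81,f(1)=1 ⇒ 51332
q^16  k|16↦f(k): 16:65536 8:4096 4:256 2:16 1:1  a_16=69905
d|17:{1,17}  Σf=1+83521=83522
n=18: 1·18 2·9 3·6 6·3 9·2 18·1  f→[1+16+81+1296+6561+104976]=112931
n=19: 1·19 19·1  f→[1+130321]=130322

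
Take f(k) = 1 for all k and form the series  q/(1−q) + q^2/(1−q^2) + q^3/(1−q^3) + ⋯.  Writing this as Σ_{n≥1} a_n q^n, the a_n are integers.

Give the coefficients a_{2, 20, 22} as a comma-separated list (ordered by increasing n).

q^2  k|2↦f(k): 1:1 2:1  a_2=2
n=20: 1·20 2·10 4·5 5·4 10·2 20·1  f→[1+1+1+1+1+1]=6
n=22: 1·22 2·11 11·2 22·1  f→[1+1+1+1]=4

2, 6, 4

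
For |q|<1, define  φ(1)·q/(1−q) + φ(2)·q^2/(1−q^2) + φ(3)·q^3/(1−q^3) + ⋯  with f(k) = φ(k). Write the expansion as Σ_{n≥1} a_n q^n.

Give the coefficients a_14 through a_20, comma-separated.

n=14: 1·14 2·7 7·2 14·1  φ→[1+1+6+6]=14
q^15  k|15↦φ(k): 15:8 5:4 3:2 1:1  a_15=15
[q^16] φ(16)=8,φ(8)=4,φ(4)=2,φ(2)=1,φ(1)=1 ⇒ 16
d|17:{1,17}  Σφ=1+16=17
[q^18] φ(1)=1,φ(2)=1,φ(3)=2,φ(6)=2,φ(9)=6,φ(18)=6 ⇒ 18
q^19  k|19↦φ(k): 19:18 1:1  a_19=19
q^20  k|20↦φ(k): 20:8 10:4 5:4 4:2 2:1 1:1  a_20=20

14, 15, 16, 17, 18, 19, 20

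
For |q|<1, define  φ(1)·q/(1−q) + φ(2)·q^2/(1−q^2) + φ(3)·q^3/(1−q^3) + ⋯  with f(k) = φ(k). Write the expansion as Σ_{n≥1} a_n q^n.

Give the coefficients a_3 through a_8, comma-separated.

q^3  k|3↦φ(k): 3:2 1:1  a_3=3
n=4: 1·4 2·2 4·1  φ→[1+1+2]=4
[q^5] φ(1)=1,φ(5)=4 ⇒ 5
[q^6] φ(1)=1,φ(2)=1,φ(3)=2,φ(6)=2 ⇒ 6
q^7  k|7↦φ(k): 7:6 1:1  a_7=7
[q^8] φ(8)=4,φ(4)=2,φ(2)=1,φ(1)=1 ⇒ 8

3, 4, 5, 6, 7, 8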